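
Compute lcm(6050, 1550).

187550

6050 = 2 · 5² · 11²; 1550 = 2 · 5² · 31
max exponents: 2 · 5² · 11² · 31 = 187550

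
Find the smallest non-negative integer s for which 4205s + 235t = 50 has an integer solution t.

Euclid: 4205 = 17·235 + 210; 235 = 1·210 + 25; 210 = 8·25 + 10; 25 = 2·10 + 5; 10 = 2·5 + 0 → gcd = 5; 50 = 5·10.
Back-substitution yields 4205·(-19) + 235·(340) = 5, so one solution is s = -19·10 = -190, t = 340·10 = 3400.
Solutions in s differ by 235/5 = 47; the one in [0, 47) is -190 mod 47 = 45.

45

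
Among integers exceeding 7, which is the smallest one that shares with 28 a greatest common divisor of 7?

Multiples of 7 above 7: 7·2, 7·3, … . Need the cofactor coprime to 28/7 = 4.
Checking s = 2, 3, … the first with gcd(s, 4) = 1 is s = 3, giving 21.

21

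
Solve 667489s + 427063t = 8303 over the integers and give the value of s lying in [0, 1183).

961

gcd(667489, 427063) = 361 (Euclid: 667489 = 1·427063 + 240426; 427063 = 1·240426 + 186637; 240426 = 1·186637 + 53789; 186637 = 3·53789 + 25270; 53789 = 2·25270 + 3249; 25270 = 7·3249 + 2527; 3249 = 1·2527 + 722; 2527 = 3·722 + 361; 722 = 2·361 + 0), and 361 | 8303.
Extended Euclid: 667489·(-524) + 427063·(819) = 361. Scale by 23: s₀ = -12052.
General solution s = s₀ + 1183k; reducing mod 1183 gives s = 961 (and t = -1502).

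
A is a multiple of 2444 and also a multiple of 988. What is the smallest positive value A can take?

gcd first: 2444 = 2·988 + 468; 988 = 2·468 + 52; 468 = 9·52 + 0 → gcd = 52
lcm = 2444·988/gcd = 2414672/52 = 46436

46436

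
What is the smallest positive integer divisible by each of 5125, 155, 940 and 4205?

5125 = 5³ · 41; 155 = 5 · 31; 940 = 2² · 5 · 47; 4205 = 5 · 29²
lcm takes max exponent of each prime: 2² · 5³ · 29² · 31 · 41 · 47 = 25119408500

25119408500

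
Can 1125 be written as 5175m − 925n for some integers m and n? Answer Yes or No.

Yes

gcd(5175, 925): 5175 = 5·925 + 550; 925 = 1·550 + 375; 550 = 1·375 + 175; 375 = 2·175 + 25; 175 = 7·25 + 0 → 25
25 divides 1125, so a solution exists.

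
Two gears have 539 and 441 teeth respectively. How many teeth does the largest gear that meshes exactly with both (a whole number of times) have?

Euclid: 539 = 1·441 + 98; 441 = 4·98 + 49; 98 = 2·49 + 0. Last nonzero remainder: 49.

49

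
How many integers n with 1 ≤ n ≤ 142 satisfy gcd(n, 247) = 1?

Prime factors of 247: 13, 19. Count integers ≤ 142 divisible by none of them.
By inclusion–exclusion: 142 − ⌊142/13⌋ − ⌊142/19⌋ + ⌊142/247⌋ = 125.

125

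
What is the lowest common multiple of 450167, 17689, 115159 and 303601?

7036560377

450167 = 19² · 29 · 43; 17689 = 7² · 19²; 115159 = 11 · 19² · 29; 303601 = 19² · 29²
lcm takes max exponent of each prime: 7² · 11 · 19² · 29² · 43 = 7036560377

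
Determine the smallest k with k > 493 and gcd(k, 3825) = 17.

527

gcd(k, 3825) = 17 forces 17 | k; write k = 17s. Then gcd(17s, 17·225) = 17·gcd(s, 225), so need gcd(s, 225) = 1.
17s > 493 gives s ≥ 30. The least s ≥ 30 coprime to 225 is 31, so k = 17·31 = 527.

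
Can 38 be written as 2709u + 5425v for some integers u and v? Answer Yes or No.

By Bézout, 2709u + 5425v = 38 has integer solutions iff gcd(2709, 5425) | 38.
Euclid: 5425 = 2·2709 + 7; 2709 = 387·7 + 0. gcd = 7; 38 mod 7 = 3. No.

No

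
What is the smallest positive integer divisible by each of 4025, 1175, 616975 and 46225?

4025 = 5² · 7 · 23; 1175 = 5² · 47; 616975 = 5² · 23 · 29 · 37; 46225 = 5² · 43²
lcm takes max exponent of each prime: 5² · 7 · 23 · 29 · 37 · 43² · 47 = 375318848975

375318848975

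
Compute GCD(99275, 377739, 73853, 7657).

19

gcd(99275, 377739): 377739 = 3·99275 + 79914; 99275 = 1·79914 + 19361; 79914 = 4·19361 + 2470; 19361 = 7·2470 + 2071; 2470 = 1·2071 + 399; 2071 = 5·399 + 76; 399 = 5·76 + 19; 76 = 4·19 + 0 → 19
gcd(19, 73853): 73853 = 3887·19 + 0 → 19
gcd(19, 7657): 7657 = 403·19 + 0 → 19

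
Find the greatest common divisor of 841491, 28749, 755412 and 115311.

21

841491 = 3² · 7 · 19² · 37; 28749 = 3 · 7 · 37²; 755412 = 2² · 3 · 7 · 17 · 23²; 115311 = 3 · 7 · 17² · 19
gcd takes min exponent of each prime: 3 · 7 = 21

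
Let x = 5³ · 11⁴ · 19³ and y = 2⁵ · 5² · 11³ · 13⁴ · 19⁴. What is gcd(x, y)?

228233225

min exponent per shared prime: 5² · 11³ · 19³ = 228233225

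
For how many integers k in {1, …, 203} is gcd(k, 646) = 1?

91

646 = 2·17·19. Inclusion–exclusion on these primes:
203 − ⌊203/2⌋ − ⌊203/17⌋ − ⌊203/19⌋ + ⌊203/34⌋ + ⌊203/38⌋ + ⌊203/323⌋ − ⌊203/646⌋ = 91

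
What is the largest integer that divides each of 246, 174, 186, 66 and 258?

6

gcd(246, 174): 246 = 1·174 + 72; 174 = 2·72 + 30; 72 = 2·30 + 12; 30 = 2·12 + 6; 12 = 2·6 + 0 → 6
gcd(6, 186): 186 = 31·6 + 0 → 6
gcd(6, 66): 66 = 11·6 + 0 → 6
gcd(6, 258): 258 = 43·6 + 0 → 6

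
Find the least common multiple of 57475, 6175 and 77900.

57475 = 5² · 11² · 19; 6175 = 5² · 13 · 19; 77900 = 2² · 5² · 19 · 41
lcm takes max exponent of each prime: 2² · 5² · 11² · 13 · 19 · 41 = 122536700

122536700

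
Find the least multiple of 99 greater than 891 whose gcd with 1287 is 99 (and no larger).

990

1287 = 99·13. Any x with gcd(x, 1287) = 99 is a multiple of 99, say 99s, with s coprime to 13.
Need s > 891/99, so s ≥ 10. First s ≥ 10 with gcd(s, 13) = 1 is s = 10. Thus x = 99·10 = 990.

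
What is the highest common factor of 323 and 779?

323 = 17 · 19
779 = 19 · 41
Common: 19 = 19

19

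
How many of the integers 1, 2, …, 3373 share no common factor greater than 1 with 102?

102 = 2·3·17. Inclusion–exclusion on these primes:
3373 − ⌊3373/2⌋ − ⌊3373/3⌋ − ⌊3373/17⌋ + ⌊3373/6⌋ + ⌊3373/34⌋ + ⌊3373/51⌋ − ⌊3373/102⌋ = 1059

1059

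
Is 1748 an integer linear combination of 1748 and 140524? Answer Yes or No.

By Bézout, 1748p + 140524q = 1748 has integer solutions iff gcd(1748, 140524) | 1748.
Euclid: 140524 = 80·1748 + 684; 1748 = 2·684 + 380; 684 = 1·380 + 304; 380 = 1·304 + 76; 304 = 4·76 + 0. gcd = 76; 1748 mod 76 = 0. Yes.

Yes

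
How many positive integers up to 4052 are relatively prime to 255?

255 = 3·5·17. Inclusion–exclusion on these primes:
4052 − ⌊4052/3⌋ − ⌊4052/5⌋ − ⌊4052/17⌋ + ⌊4052/15⌋ + ⌊4052/51⌋ + ⌊4052/85⌋ − ⌊4052/255⌋ = 2035

2035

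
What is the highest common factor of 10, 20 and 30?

10 = 2 · 5; 20 = 2² · 5; 30 = 2 · 3 · 5
gcd takes min exponent of each prime: 2 · 5 = 10

10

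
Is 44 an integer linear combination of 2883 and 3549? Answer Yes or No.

No

By Bézout, 2883m + 3549n = 44 has integer solutions iff gcd(2883, 3549) | 44.
Euclid: 3549 = 1·2883 + 666; 2883 = 4·666 + 219; 666 = 3·219 + 9; 219 = 24·9 + 3; 9 = 3·3 + 0. gcd = 3; 44 mod 3 = 2. No.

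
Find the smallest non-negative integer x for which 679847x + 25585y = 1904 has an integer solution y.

Reduce mod 25585: 679847x ≡ 1904 (mod 25585). With g = gcd(679847, 25585) = 119 dividing 1904, divide through: 5713x ≡ 16 (mod 215).
Since gcd(5713, 215) = 1, x ≡ 16·(5713)⁻¹ ≡ 112 (mod 215). Smallest non-negative: 112.

112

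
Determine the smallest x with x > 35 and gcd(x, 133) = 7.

133 = 7·19. Any x with gcd(x, 133) = 7 is a multiple of 7, say 7s, with s coprime to 19.
Need s > 35/7, so s ≥ 6. First s ≥ 6 with gcd(s, 19) = 1 is s = 6. Thus x = 7·6 = 42.

42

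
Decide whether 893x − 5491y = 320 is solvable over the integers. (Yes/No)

No

By Bézout, 893x − 5491y = 320 has integer solutions iff gcd(893, 5491) | 320.
Euclid: 5491 = 6·893 + 133; 893 = 6·133 + 95; 133 = 1·95 + 38; 95 = 2·38 + 19; 38 = 2·19 + 0. gcd = 19; 320 mod 19 = 16. No.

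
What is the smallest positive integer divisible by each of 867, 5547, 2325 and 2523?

1044849422325

867 = 3 · 17²; 5547 = 3 · 43²; 2325 = 3 · 5² · 31; 2523 = 3 · 29²
lcm takes max exponent of each prime: 3 · 5² · 17² · 29² · 31 · 43² = 1044849422325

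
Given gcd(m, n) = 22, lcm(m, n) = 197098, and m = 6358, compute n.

682

m·n = gcd·lcm = 22·197098 = 4336156, so n = 4336156/6358 = 682.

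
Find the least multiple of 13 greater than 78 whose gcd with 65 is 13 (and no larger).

65 = 13·5. Any k with gcd(k, 65) = 13 is a multiple of 13, say 13s, with s coprime to 5.
Need s > 78/13, so s ≥ 7. First s ≥ 7 with gcd(s, 5) = 1 is s = 7. Thus k = 13·7 = 91.

91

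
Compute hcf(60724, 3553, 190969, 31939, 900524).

19

gcd(60724, 3553): 60724 = 17·3553 + 323; 3553 = 11·323 + 0 → 323
gcd(323, 190969): 190969 = 591·323 + 76; 323 = 4·76 + 19; 76 = 4·19 + 0 → 19
gcd(19, 31939): 31939 = 1681·19 + 0 → 19
gcd(19, 900524): 900524 = 47396·19 + 0 → 19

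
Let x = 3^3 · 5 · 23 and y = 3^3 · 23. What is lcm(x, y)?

max exponent per prime: 3^3 · 5 · 23 = 3105

3105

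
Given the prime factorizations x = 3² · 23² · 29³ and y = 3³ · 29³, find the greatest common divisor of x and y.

219501

min exponent per shared prime: 3² · 29³ = 219501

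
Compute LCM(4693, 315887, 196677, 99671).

29329056993951

4693 = 13 · 19²; 315887 = 11 · 13 · 47²; 196677 = 3² · 13 · 41²; 99671 = 11 · 13 · 17 · 41
lcm takes max exponent of each prime: 3² · 11 · 13 · 17 · 19² · 41² · 47² = 29329056993951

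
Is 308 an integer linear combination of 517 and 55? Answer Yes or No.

By Bézout, 517p − 55q = 308 has integer solutions iff gcd(517, 55) | 308.
Euclid: 517 = 9·55 + 22; 55 = 2·22 + 11; 22 = 2·11 + 0. gcd = 11; 308 mod 11 = 0. Yes.

Yes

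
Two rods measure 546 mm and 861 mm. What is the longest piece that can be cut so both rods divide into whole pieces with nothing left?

546 = 2 · 3 · 7 · 13
861 = 3 · 7 · 41
Common: 3 · 7 = 21

21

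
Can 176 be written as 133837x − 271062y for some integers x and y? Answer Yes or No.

gcd(133837, 271062): 271062 = 2·133837 + 3388; 133837 = 39·3388 + 1705; 3388 = 1·1705 + 1683; 1705 = 1·1683 + 22; 1683 = 76·22 + 11; 22 = 2·11 + 0 → 11
11 divides 176, so a solution exists.

Yes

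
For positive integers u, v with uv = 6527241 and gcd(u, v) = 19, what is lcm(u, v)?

For any two positive integers, gcd × lcm equals their product. Hence lcm = 6527241 / 19 = 343539.

343539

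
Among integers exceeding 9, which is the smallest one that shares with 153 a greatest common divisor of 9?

gcd(k, 153) = 9 forces 9 | k; write k = 9s. Then gcd(9s, 9·17) = 9·gcd(s, 17), so need gcd(s, 17) = 1.
9s > 9 gives s ≥ 2. The least s ≥ 2 coprime to 17 is 2, so k = 9·2 = 18.

18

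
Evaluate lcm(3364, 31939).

gcd first: 31939 = 9·3364 + 1663; 3364 = 2·1663 + 38; 1663 = 43·38 + 29; 38 = 1·29 + 9; 29 = 3·9 + 2; 9 = 4·2 + 1; 2 = 2·1 + 0 → gcd = 1
lcm = 3364·31939/gcd = 107442796/1 = 107442796

107442796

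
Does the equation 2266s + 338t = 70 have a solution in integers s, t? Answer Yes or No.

By Bézout, 2266s + 338t = 70 has integer solutions iff gcd(2266, 338) | 70.
Euclid: 2266 = 6·338 + 238; 338 = 1·238 + 100; 238 = 2·100 + 38; 100 = 2·38 + 24; 38 = 1·24 + 14; 24 = 1·14 + 10; 14 = 1·10 + 4; 10 = 2·4 + 2; 4 = 2·2 + 0. gcd = 2; 70 mod 2 = 0. Yes.

Yes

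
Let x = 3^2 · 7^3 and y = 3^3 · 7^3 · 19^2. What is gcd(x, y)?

3087

min exponent per shared prime: 3^2 · 7^3 = 3087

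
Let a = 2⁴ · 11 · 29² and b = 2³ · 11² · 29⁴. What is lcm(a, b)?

max exponent per prime: 2⁴ · 11² · 29⁴ = 1369296016

1369296016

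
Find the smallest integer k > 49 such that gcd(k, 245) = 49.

98

Multiples of 49 above 49: 49·2, 49·3, … . Need the cofactor coprime to 245/49 = 5.
Checking s = 2, 3, … the first with gcd(s, 5) = 1 is s = 2, giving 98.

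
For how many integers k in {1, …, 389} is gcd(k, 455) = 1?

455 = 5·7·13. Inclusion–exclusion on these primes:
389 − ⌊389/5⌋ − ⌊389/7⌋ − ⌊389/13⌋ + ⌊389/35⌋ + ⌊389/65⌋ + ⌊389/91⌋ − ⌊389/455⌋ = 248

248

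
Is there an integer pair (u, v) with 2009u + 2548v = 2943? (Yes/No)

By Bézout, 2009u + 2548v = 2943 has integer solutions iff gcd(2009, 2548) | 2943.
Euclid: 2548 = 1·2009 + 539; 2009 = 3·539 + 392; 539 = 1·392 + 147; 392 = 2·147 + 98; 147 = 1·98 + 49; 98 = 2·49 + 0. gcd = 49; 2943 mod 49 = 3. No.

No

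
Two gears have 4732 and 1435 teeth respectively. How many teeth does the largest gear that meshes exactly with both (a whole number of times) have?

7

Euclid: 4732 = 3·1435 + 427; 1435 = 3·427 + 154; 427 = 2·154 + 119; 154 = 1·119 + 35; 119 = 3·35 + 14; 35 = 2·14 + 7; 14 = 2·7 + 0. Last nonzero remainder: 7.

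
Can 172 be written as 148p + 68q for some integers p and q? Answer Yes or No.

By Bézout, 148p + 68q = 172 has integer solutions iff gcd(148, 68) | 172.
Euclid: 148 = 2·68 + 12; 68 = 5·12 + 8; 12 = 1·8 + 4; 8 = 2·4 + 0. gcd = 4; 172 mod 4 = 0. Yes.

Yes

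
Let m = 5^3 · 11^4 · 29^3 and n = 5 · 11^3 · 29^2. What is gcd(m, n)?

5596855

min exponent per shared prime: 5 · 11^3 · 29^2 = 5596855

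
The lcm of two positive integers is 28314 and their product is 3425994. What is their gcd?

121

gcd·lcm = product, so gcd = 3425994/28314 = 121.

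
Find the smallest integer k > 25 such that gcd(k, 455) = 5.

455 = 5·91. Any k with gcd(k, 455) = 5 is a multiple of 5, say 5s, with s coprime to 91.
Need s > 25/5, so s ≥ 6. First s ≥ 6 with gcd(s, 91) = 1 is s = 6. Thus k = 5·6 = 30.

30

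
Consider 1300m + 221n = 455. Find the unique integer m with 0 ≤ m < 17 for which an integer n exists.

Euclid: 1300 = 5·221 + 195; 221 = 1·195 + 26; 195 = 7·26 + 13; 26 = 2·13 + 0 → gcd = 13; 455 = 13·35.
Back-substitution yields 1300·(8) + 221·(-47) = 13, so one solution is m = 8·35 = 280, n = -47·35 = -1645.
Solutions in m differ by 221/13 = 17; the one in [0, 17) is 280 mod 17 = 8.

8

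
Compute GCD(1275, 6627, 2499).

gcd(1275, 6627): 6627 = 5·1275 + 252; 1275 = 5·252 + 15; 252 = 16·15 + 12; 15 = 1·12 + 3; 12 = 4·3 + 0 → 3
gcd(3, 2499): 2499 = 833·3 + 0 → 3

3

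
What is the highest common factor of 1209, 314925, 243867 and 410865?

1209 = 3 · 13 · 31; 314925 = 3 · 5² · 13 · 17 · 19; 243867 = 3 · 13³ · 37; 410865 = 3 · 5 · 7² · 13 · 43
gcd takes min exponent of each prime: 3 · 13 = 39

39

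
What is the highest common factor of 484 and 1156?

4

Euclid: 1156 = 2·484 + 188; 484 = 2·188 + 108; 188 = 1·108 + 80; 108 = 1·80 + 28; 80 = 2·28 + 24; 28 = 1·24 + 4; 24 = 6·4 + 0. Last nonzero remainder: 4.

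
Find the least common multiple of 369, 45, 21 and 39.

369 = 3² · 41; 45 = 3² · 5; 21 = 3 · 7; 39 = 3 · 13
lcm takes max exponent of each prime: 3² · 5 · 7 · 13 · 41 = 167895

167895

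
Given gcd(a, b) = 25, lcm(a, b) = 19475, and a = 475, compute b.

1025

Using ab = gcd(a,b)·lcm(a,b) = 25·19475 = 486875, we get b = 486875/475 = 1025.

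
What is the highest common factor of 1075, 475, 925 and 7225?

1075 = 5² · 43; 475 = 5² · 19; 925 = 5² · 37; 7225 = 5² · 17²
gcd takes min exponent of each prime: 5² = 25

25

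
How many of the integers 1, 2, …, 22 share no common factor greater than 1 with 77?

17

Prime factors of 77: 7, 11. Count integers ≤ 22 divisible by none of them.
By inclusion–exclusion: 22 − ⌊22/7⌋ − ⌊22/11⌋ + ⌊22/77⌋ = 17.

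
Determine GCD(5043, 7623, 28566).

5043 = 3 · 41²; 7623 = 3² · 7 · 11²; 28566 = 2 · 3³ · 23²
gcd takes min exponent of each prime: 3 = 3

3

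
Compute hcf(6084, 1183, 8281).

gcd(6084, 1183): 6084 = 5·1183 + 169; 1183 = 7·169 + 0 → 169
gcd(169, 8281): 8281 = 49·169 + 0 → 169

169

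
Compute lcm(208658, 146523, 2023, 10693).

208658 = 2 · 17² · 19²; 146523 = 3 · 13² · 17²; 2023 = 7 · 17²; 10693 = 17² · 37
lcm takes max exponent of each prime: 2 · 3 · 7 · 13² · 17² · 19² · 37 = 27399507954

27399507954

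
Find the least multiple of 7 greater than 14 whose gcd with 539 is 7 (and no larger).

Multiples of 7 above 14: 7·3, 7·4, … . Need the cofactor coprime to 539/7 = 77.
Checking s = 3, 4, … the first with gcd(s, 77) = 1 is s = 3, giving 21.

21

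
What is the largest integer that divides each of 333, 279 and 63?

gcd(333, 279): 333 = 1·279 + 54; 279 = 5·54 + 9; 54 = 6·9 + 0 → 9
gcd(9, 63): 63 = 7·9 + 0 → 9

9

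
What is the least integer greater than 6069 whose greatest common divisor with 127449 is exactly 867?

Multiples of 867 above 6069: 867·8, 867·9, … . Need the cofactor coprime to 127449/867 = 147.
Checking s = 8, 9, … the first with gcd(s, 147) = 1 is s = 8, giving 6936.

6936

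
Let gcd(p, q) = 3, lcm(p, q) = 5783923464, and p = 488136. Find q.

p·q = gcd·lcm = 3·5783923464 = 17351770392, so q = 17351770392/488136 = 35547.

35547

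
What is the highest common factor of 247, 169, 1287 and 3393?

13

gcd(247, 169): 247 = 1·169 + 78; 169 = 2·78 + 13; 78 = 6·13 + 0 → 13
gcd(13, 1287): 1287 = 99·13 + 0 → 13
gcd(13, 3393): 3393 = 261·13 + 0 → 13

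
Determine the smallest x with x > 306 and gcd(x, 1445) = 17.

323

Multiples of 17 above 306: 17·19, 17·20, … . Need the cofactor coprime to 1445/17 = 85.
Checking s = 19, 20, … the first with gcd(s, 85) = 1 is s = 19, giving 323.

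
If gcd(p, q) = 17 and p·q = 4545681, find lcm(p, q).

Since gcd(p,q)·lcm(p,q) = pq, lcm = 4545681/17 = 267393.

267393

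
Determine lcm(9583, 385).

gcd first: 9583 = 24·385 + 343; 385 = 1·343 + 42; 343 = 8·42 + 7; 42 = 6·7 + 0 → gcd = 7
lcm = 9583·385/gcd = 3689455/7 = 527065

527065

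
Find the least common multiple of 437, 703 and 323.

437 = 19 · 23; 703 = 19 · 37; 323 = 17 · 19
lcm takes max exponent of each prime: 17 · 19 · 23 · 37 = 274873

274873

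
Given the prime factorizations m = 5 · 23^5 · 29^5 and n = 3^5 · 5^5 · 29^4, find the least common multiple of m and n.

100250250125031253125

max exponent per prime: 3^5 · 5^5 · 23^5 · 29^5 = 100250250125031253125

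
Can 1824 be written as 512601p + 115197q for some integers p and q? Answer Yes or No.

Yes

gcd(512601, 115197): 512601 = 4·115197 + 51813; 115197 = 2·51813 + 11571; 51813 = 4·11571 + 5529; 11571 = 2·5529 + 513; 5529 = 10·513 + 399; 513 = 1·399 + 114; 399 = 3·114 + 57; 114 = 2·57 + 0 → 57
57 divides 1824, so a solution exists.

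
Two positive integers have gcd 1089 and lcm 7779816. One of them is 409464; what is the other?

Using mn = gcd(m,n)·lcm(m,n) = 1089·7779816 = 8472219624, we get n = 8472219624/409464 = 20691.

20691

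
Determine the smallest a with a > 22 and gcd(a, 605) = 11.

33

gcd(a, 605) = 11 forces 11 | a; write a = 11s. Then gcd(11s, 11·55) = 11·gcd(s, 55), so need gcd(s, 55) = 1.
11s > 22 gives s ≥ 3. The least s ≥ 3 coprime to 55 is 3, so a = 11·3 = 33.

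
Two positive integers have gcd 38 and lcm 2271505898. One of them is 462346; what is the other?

Using uv = gcd(u,v)·lcm(u,v) = 38·2271505898 = 86317224124, we get v = 86317224124/462346 = 186694.

186694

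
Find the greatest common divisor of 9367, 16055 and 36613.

19

9367 = 17 · 19 · 29; 16055 = 5 · 13² · 19; 36613 = 19 · 41 · 47
gcd takes min exponent of each prime: 19 = 19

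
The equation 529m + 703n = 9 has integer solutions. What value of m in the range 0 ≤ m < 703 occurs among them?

Euclid: 703 = 1·529 + 174; 529 = 3·174 + 7; 174 = 24·7 + 6; 7 = 1·6 + 1; 6 = 6·1 + 0 → gcd = 1; 9 = 1·9.
Back-substitution yields 529·(101) + 703·(-76) = 1, so one solution is m = 101·9 = 909, n = -76·9 = -684.
Solutions in m differ by 703/1 = 703; the one in [0, 703) is 909 mod 703 = 206.

206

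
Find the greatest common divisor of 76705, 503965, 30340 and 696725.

gcd(76705, 503965): 503965 = 6·76705 + 43735; 76705 = 1·43735 + 32970; 43735 = 1·32970 + 10765; 32970 = 3·10765 + 675; 10765 = 15·675 + 640; 675 = 1·640 + 35; 640 = 18·35 + 10; 35 = 3·10 + 5; 10 = 2·5 + 0 → 5
gcd(5, 30340): 30340 = 6068·5 + 0 → 5
gcd(5, 696725): 696725 = 139345·5 + 0 → 5

5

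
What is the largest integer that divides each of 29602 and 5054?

Euclid: 29602 = 5·5054 + 4332; 5054 = 1·4332 + 722; 4332 = 6·722 + 0. Last nonzero remainder: 722.

722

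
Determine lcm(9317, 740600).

9317 = 7 · 11³; 740600 = 2³ · 5² · 7 · 23²
max exponents: 2³ · 5² · 7 · 11³ · 23² = 985738600

985738600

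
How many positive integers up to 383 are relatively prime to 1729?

287

1729 = 7·13·19. Inclusion–exclusion on these primes:
383 − ⌊383/7⌋ − ⌊383/13⌋ − ⌊383/19⌋ + ⌊383/91⌋ + ⌊383/133⌋ + ⌊383/247⌋ − ⌊383/1729⌋ = 287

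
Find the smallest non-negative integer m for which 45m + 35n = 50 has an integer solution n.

5

Reduce mod 35: 45m ≡ 50 (mod 35). With g = gcd(45, 35) = 5 dividing 50, divide through: 9m ≡ 10 (mod 7).
Since gcd(9, 7) = 1, m ≡ 10·(9)⁻¹ ≡ 5 (mod 7). Smallest non-negative: 5.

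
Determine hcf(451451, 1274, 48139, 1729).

451451 = 7 · 11² · 13 · 41; 1274 = 2 · 7² · 13; 48139 = 7 · 13 · 23²; 1729 = 7 · 13 · 19
gcd takes min exponent of each prime: 7 · 13 = 91

91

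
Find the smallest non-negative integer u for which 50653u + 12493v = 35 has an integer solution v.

Reduce mod 12493: 50653u ≡ 35 (mod 12493). With g = gcd(50653, 12493) = 1 dividing 35, divide through: 50653u ≡ 35 (mod 12493).
Since gcd(50653, 12493) = 1, u ≡ 35·(50653)⁻¹ ≡ 8769 (mod 12493). Smallest non-negative: 8769.

8769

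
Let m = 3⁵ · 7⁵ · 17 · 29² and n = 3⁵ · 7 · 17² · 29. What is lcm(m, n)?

max exponent per prime: 3⁵ · 7⁵ · 17² · 29² = 992636663949

992636663949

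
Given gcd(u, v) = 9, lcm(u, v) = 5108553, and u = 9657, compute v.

4761

Using uv = gcd(u,v)·lcm(u,v) = 9·5108553 = 45976977, we get v = 45976977/9657 = 4761.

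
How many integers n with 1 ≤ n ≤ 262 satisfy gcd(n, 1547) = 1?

195

Prime factors of 1547: 7, 13, 17. Count integers ≤ 262 divisible by none of them.
By inclusion–exclusion: 262 − ⌊262/7⌋ − ⌊262/13⌋ − ⌊262/17⌋ + ⌊262/91⌋ + ⌊262/119⌋ + ⌊262/221⌋ − ⌊262/1547⌋ = 195.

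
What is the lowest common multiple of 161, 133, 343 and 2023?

161 = 7 · 23; 133 = 7 · 19; 343 = 7³; 2023 = 7 · 17²
lcm takes max exponent of each prime: 7³ · 17² · 19 · 23 = 43318499

43318499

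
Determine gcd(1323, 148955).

1

1323 = 3³ · 7²
148955 = 5 · 31³
Common: 1 = 1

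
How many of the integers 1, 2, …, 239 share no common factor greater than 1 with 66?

Prime factors of 66: 2, 3, 11. Count integers ≤ 239 divisible by none of them.
By inclusion–exclusion: 239 − ⌊239/2⌋ − ⌊239/3⌋ − ⌊239/11⌋ + ⌊239/6⌋ + ⌊239/22⌋ + ⌊239/33⌋ − ⌊239/66⌋ = 73.

73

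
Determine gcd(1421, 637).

1421 = 7² · 29
637 = 7² · 13
Common: 7² = 49

49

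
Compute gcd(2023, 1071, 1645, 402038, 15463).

7

gcd(2023, 1071): 2023 = 1·1071 + 952; 1071 = 1·952 + 119; 952 = 8·119 + 0 → 119
gcd(119, 1645): 1645 = 13·119 + 98; 119 = 1·98 + 21; 98 = 4·21 + 14; 21 = 1·14 + 7; 14 = 2·7 + 0 → 7
gcd(7, 402038): 402038 = 57434·7 + 0 → 7
gcd(7, 15463): 15463 = 2209·7 + 0 → 7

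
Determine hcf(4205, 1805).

Euclid: 4205 = 2·1805 + 595; 1805 = 3·595 + 20; 595 = 29·20 + 15; 20 = 1·15 + 5; 15 = 3·5 + 0. Last nonzero remainder: 5.

5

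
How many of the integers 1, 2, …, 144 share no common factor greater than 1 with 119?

Prime factors of 119: 7, 17. Count integers ≤ 144 divisible by none of them.
By inclusion–exclusion: 144 − ⌊144/7⌋ − ⌊144/17⌋ + ⌊144/119⌋ = 117.

117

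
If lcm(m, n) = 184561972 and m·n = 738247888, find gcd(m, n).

gcd·lcm = product, so gcd = 738247888/184561972 = 4.

4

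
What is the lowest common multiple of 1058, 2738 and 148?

lcm(1058, 2738) = 1058·2738/gcd = 2896804/2 = 1448402
lcm(1448402, 148) = 1448402·148/gcd = 214363496/74 = 2896804

2896804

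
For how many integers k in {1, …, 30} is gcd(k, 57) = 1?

19

Prime factors of 57: 3, 19. Count integers ≤ 30 divisible by none of them.
By inclusion–exclusion: 30 − ⌊30/3⌋ − ⌊30/19⌋ + ⌊30/57⌋ = 19.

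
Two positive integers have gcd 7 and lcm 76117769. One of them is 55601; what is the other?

9583

a·b = gcd·lcm = 7·76117769 = 532824383, so b = 532824383/55601 = 9583.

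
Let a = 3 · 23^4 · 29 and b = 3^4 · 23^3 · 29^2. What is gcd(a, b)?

min exponent per shared prime: 3 · 23^3 · 29 = 1058529

1058529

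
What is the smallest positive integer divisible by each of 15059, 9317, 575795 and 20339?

1234501605055565

15059 = 11 · 37²; 9317 = 7 · 11³; 575795 = 5 · 11 · 19² · 29; 20339 = 11 · 43²
lcm takes max exponent of each prime: 5 · 7 · 11³ · 19² · 29 · 37² · 43² = 1234501605055565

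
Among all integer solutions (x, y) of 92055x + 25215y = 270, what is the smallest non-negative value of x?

gcd(92055, 25215) = 15 (Euclid: 92055 = 3·25215 + 16410; 25215 = 1·16410 + 8805; 16410 = 1·8805 + 7605; 8805 = 1·7605 + 1200; 7605 = 6·1200 + 405; 1200 = 2·405 + 390; 405 = 1·390 + 15; 390 = 26·15 + 0), and 15 | 270.
Extended Euclid: 92055·(63) + 25215·(-230) = 15. Scale by 18: x₀ = 1134.
General solution x = x₀ + 1681t; reducing mod 1681 gives x = 1134 (and y = -4140).

1134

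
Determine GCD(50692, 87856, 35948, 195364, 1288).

4

gcd(50692, 87856): 87856 = 1·50692 + 37164; 50692 = 1·37164 + 13528; 37164 = 2·13528 + 10108; 13528 = 1·10108 + 3420; 10108 = 2·3420 + 3268; 3420 = 1·3268 + 152; 3268 = 21·152 + 76; 152 = 2·76 + 0 → 76
gcd(76, 35948): 35948 = 473·76 + 0 → 76
gcd(76, 195364): 195364 = 2570·76 + 44; 76 = 1·44 + 32; 44 = 1·32 + 12; 32 = 2·12 + 8; 12 = 1·8 + 4; 8 = 2·4 + 0 → 4
gcd(4, 1288): 1288 = 322·4 + 0 → 4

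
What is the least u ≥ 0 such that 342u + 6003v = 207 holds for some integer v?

299

Reduce mod 6003: 342u ≡ 207 (mod 6003). With g = gcd(342, 6003) = 9 dividing 207, divide through: 38u ≡ 23 (mod 667).
Since gcd(38, 667) = 1, u ≡ 23·(38)⁻¹ ≡ 299 (mod 667). Smallest non-negative: 299.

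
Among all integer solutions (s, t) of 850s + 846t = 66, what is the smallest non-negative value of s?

228

Reduce mod 846: 850s ≡ 66 (mod 846). With g = gcd(850, 846) = 2 dividing 66, divide through: 425s ≡ 33 (mod 423).
Since gcd(425, 423) = 1, s ≡ 33·(425)⁻¹ ≡ 228 (mod 423). Smallest non-negative: 228.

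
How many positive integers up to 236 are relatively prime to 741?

138

Prime factors of 741: 3, 13, 19. Count integers ≤ 236 divisible by none of them.
By inclusion–exclusion: 236 − ⌊236/3⌋ − ⌊236/13⌋ − ⌊236/19⌋ + ⌊236/39⌋ + ⌊236/57⌋ + ⌊236/247⌋ − ⌊236/741⌋ = 138.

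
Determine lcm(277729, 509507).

489636227

277729 = 17² · 31²; 509507 = 17² · 41 · 43
max exponents: 17² · 31² · 41 · 43 = 489636227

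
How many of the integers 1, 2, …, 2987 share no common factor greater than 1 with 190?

Prime factors of 190: 2, 5, 19. Count integers ≤ 2987 divisible by none of them.
By inclusion–exclusion: 2987 − ⌊2987/2⌋ − ⌊2987/5⌋ − ⌊2987/19⌋ + ⌊2987/10⌋ + ⌊2987/38⌋ + ⌊2987/95⌋ − ⌊2987/190⌋ = 1132.

1132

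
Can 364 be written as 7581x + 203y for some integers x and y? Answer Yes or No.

Yes

gcd(7581, 203): 7581 = 37·203 + 70; 203 = 2·70 + 63; 70 = 1·63 + 7; 63 = 9·7 + 0 → 7
7 divides 364, so a solution exists.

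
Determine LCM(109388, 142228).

109388 = 2² · 23 · 29 · 41; 142228 = 2² · 31² · 37
max exponents: 2² · 23 · 29 · 31² · 37 · 41 = 3889509116

3889509116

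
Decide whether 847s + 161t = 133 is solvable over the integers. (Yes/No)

Yes

By Bézout, 847s + 161t = 133 has integer solutions iff gcd(847, 161) | 133.
Euclid: 847 = 5·161 + 42; 161 = 3·42 + 35; 42 = 1·35 + 7; 35 = 5·7 + 0. gcd = 7; 133 mod 7 = 0. Yes.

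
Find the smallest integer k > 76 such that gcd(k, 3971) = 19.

Multiples of 19 above 76: 19·5, 19·6, … . Need the cofactor coprime to 3971/19 = 209.
Checking s = 5, 6, … the first with gcd(s, 209) = 1 is s = 5, giving 95.

95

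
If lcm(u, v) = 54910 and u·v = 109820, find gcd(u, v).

2

gcd·lcm = product, so gcd = 109820/54910 = 2.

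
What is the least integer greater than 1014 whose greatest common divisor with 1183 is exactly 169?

1352

gcd(k, 1183) = 169 forces 169 | k; write k = 169s. Then gcd(169s, 169·7) = 169·gcd(s, 7), so need gcd(s, 7) = 1.
169s > 1014 gives s ≥ 7. The least s ≥ 7 coprime to 7 is 8, so k = 169·8 = 1352.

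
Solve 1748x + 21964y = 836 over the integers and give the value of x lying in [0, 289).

Reduce mod 21964: 1748x ≡ 836 (mod 21964). With g = gcd(1748, 21964) = 76 dividing 836, divide through: 23x ≡ 11 (mod 289).
Since gcd(23, 289) = 1, x ≡ 11·(23)⁻¹ ≡ 101 (mod 289). Smallest non-negative: 101.

101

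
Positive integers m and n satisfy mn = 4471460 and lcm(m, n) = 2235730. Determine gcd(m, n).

2

From gcd × lcm = mn: gcd = 4471460 / 2235730 = 2.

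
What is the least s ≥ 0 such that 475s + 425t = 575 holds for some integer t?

Reduce mod 425: 475s ≡ 575 (mod 425). With g = gcd(475, 425) = 25 dividing 575, divide through: 19s ≡ 23 (mod 17).
Since gcd(19, 17) = 1, s ≡ 23·(19)⁻¹ ≡ 3 (mod 17). Smallest non-negative: 3.

3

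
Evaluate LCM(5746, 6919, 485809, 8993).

35353493672926

5746 = 2 · 13² · 17; 6919 = 11 · 17 · 37; 485809 = 17² · 41²; 8993 = 17 · 23²
lcm takes max exponent of each prime: 2 · 11 · 13² · 17² · 23² · 37 · 41² = 35353493672926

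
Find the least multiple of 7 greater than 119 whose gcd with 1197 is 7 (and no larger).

140

Multiples of 7 above 119: 7·18, 7·19, … . Need the cofactor coprime to 1197/7 = 171.
Checking s = 18, 19, … the first with gcd(s, 171) = 1 is s = 20, giving 140.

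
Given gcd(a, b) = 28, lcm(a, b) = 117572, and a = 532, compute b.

6188

Using ab = gcd(a,b)·lcm(a,b) = 28·117572 = 3292016, we get b = 3292016/532 = 6188.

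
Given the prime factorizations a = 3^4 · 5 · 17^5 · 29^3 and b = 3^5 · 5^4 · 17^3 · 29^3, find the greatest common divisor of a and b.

min exponent per shared prime: 3^4 · 5 · 17^3 · 29^3 = 48528378585

48528378585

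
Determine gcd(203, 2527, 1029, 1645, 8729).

7

203 = 7 · 29; 2527 = 7 · 19²; 1029 = 3 · 7³; 1645 = 5 · 7 · 47; 8729 = 7 · 29 · 43
gcd takes min exponent of each prime: 7 = 7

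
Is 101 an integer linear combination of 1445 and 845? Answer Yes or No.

By Bézout, 1445u + 845v = 101 has integer solutions iff gcd(1445, 845) | 101.
Euclid: 1445 = 1·845 + 600; 845 = 1·600 + 245; 600 = 2·245 + 110; 245 = 2·110 + 25; 110 = 4·25 + 10; 25 = 2·10 + 5; 10 = 2·5 + 0. gcd = 5; 101 mod 5 = 1. No.

No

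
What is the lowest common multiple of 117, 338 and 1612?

188604

117 = 3² · 13; 338 = 2 · 13²; 1612 = 2² · 13 · 31
lcm takes max exponent of each prime: 2² · 3² · 13² · 31 = 188604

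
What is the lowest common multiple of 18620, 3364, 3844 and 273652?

1029526892342060

18620 = 2² · 5 · 7² · 19; 3364 = 2² · 29²; 3844 = 2² · 31²; 273652 = 2² · 37 · 43²
lcm takes max exponent of each prime: 2² · 5 · 7² · 19 · 29² · 31² · 37 · 43² = 1029526892342060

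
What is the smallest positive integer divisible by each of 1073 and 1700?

1073 = 29 · 37; 1700 = 2² · 5² · 17
max exponents: 2² · 5² · 17 · 29 · 37 = 1824100

1824100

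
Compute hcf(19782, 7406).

14

19782 = 2 · 3² · 7 · 157
7406 = 2 · 7 · 23²
Common: 2 · 7 = 14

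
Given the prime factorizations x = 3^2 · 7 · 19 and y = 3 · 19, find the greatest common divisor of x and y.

min exponent per shared prime: 3 · 19 = 57

57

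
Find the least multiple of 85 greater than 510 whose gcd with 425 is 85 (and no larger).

595

425 = 85·5. Any t with gcd(t, 425) = 85 is a multiple of 85, say 85s, with s coprime to 5.
Need s > 510/85, so s ≥ 7. First s ≥ 7 with gcd(s, 5) = 1 is s = 7. Thus t = 85·7 = 595.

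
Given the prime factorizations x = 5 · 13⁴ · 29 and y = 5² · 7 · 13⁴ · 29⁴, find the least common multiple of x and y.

max exponent per prime: 5² · 7 · 13⁴ · 29⁴ = 3535114212175

3535114212175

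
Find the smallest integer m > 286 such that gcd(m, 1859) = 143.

429

Multiples of 143 above 286: 143·3, 143·4, … . Need the cofactor coprime to 1859/143 = 13.
Checking s = 3, 4, … the first with gcd(s, 13) = 1 is s = 3, giving 429.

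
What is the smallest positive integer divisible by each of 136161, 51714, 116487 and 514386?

10126358654958

lcm(136161, 51714) = 136161·51714/gcd = 7041429954/9 = 782381106
lcm(782381106, 116487) = 782381106·116487/gcd = 91137227894622/9 = 10126358654958
lcm(10126358654958, 514386) = 10126358654958·514386/gcd = 5208857123089225788/514386 = 10126358654958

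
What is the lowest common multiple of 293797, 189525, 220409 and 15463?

lcm(293797, 189525) = 293797·189525/gcd = 55681876425/133 = 418660725
lcm(418660725, 220409) = 418660725·220409/gcd = 92276591736525/7 = 13182370248075
lcm(13182370248075, 15463) = 13182370248075·15463/gcd = 203838991145983725/15463 = 13182370248075

13182370248075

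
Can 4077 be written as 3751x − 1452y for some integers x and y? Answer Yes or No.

No

By Bézout, 3751x − 1452y = 4077 has integer solutions iff gcd(3751, 1452) | 4077.
Euclid: 3751 = 2·1452 + 847; 1452 = 1·847 + 605; 847 = 1·605 + 242; 605 = 2·242 + 121; 242 = 2·121 + 0. gcd = 121; 4077 mod 121 = 84. No.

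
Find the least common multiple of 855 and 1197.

855 = 3² · 5 · 19; 1197 = 3² · 7 · 19
max exponents: 3² · 5 · 7 · 19 = 5985

5985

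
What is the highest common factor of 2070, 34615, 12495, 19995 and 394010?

gcd(2070, 34615): 34615 = 16·2070 + 1495; 2070 = 1·1495 + 575; 1495 = 2·575 + 345; 575 = 1·345 + 230; 345 = 1·230 + 115; 230 = 2·115 + 0 → 115
gcd(115, 12495): 12495 = 108·115 + 75; 115 = 1·75 + 40; 75 = 1·40 + 35; 40 = 1·35 + 5; 35 = 7·5 + 0 → 5
gcd(5, 19995): 19995 = 3999·5 + 0 → 5
gcd(5, 394010): 394010 = 78802·5 + 0 → 5

5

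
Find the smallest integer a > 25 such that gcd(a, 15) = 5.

35

15 = 5·3. Any a with gcd(a, 15) = 5 is a multiple of 5, say 5s, with s coprime to 3.
Need s > 25/5, so s ≥ 6. First s ≥ 6 with gcd(s, 3) = 1 is s = 7. Thus a = 5·7 = 35.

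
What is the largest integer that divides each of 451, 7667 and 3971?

gcd(451, 7667): 7667 = 17·451 + 0 → 451
gcd(451, 3971): 3971 = 8·451 + 363; 451 = 1·363 + 88; 363 = 4·88 + 11; 88 = 8·11 + 0 → 11

11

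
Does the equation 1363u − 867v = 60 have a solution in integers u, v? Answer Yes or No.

gcd(1363, 867): 1363 = 1·867 + 496; 867 = 1·496 + 371; 496 = 1·371 + 125; 371 = 2·125 + 121; 125 = 1·121 + 4; 121 = 30·4 + 1; 4 = 4·1 + 0 → 1
1 divides 60, so a solution exists.

Yes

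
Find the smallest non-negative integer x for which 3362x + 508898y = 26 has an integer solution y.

133809

Euclid: 508898 = 151·3362 + 1236; 3362 = 2·1236 + 890; 1236 = 1·890 + 346; 890 = 2·346 + 198; 346 = 1·198 + 148; 198 = 1·148 + 50; 148 = 2·50 + 48; 50 = 1·48 + 2; 48 = 24·2 + 0 → gcd = 2; 26 = 2·13.
Back-substitution yields 3362·(10293) + 508898·(-68) = 2, so one solution is x = 10293·13 = 133809, y = -68·13 = -884.
Solutions in x differ by 508898/2 = 254449; the one in [0, 254449) is 133809 mod 254449 = 133809.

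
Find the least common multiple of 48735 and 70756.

gcd first: 70756 = 1·48735 + 22021; 48735 = 2·22021 + 4693; 22021 = 4·4693 + 3249; 4693 = 1·3249 + 1444; 3249 = 2·1444 + 361; 1444 = 4·361 + 0 → gcd = 361
lcm = 48735·70756/gcd = 3448293660/361 = 9552060

9552060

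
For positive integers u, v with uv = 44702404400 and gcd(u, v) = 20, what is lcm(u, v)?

Since gcd(u,v)·lcm(u,v) = uv, lcm = 44702404400/20 = 2235120220.

2235120220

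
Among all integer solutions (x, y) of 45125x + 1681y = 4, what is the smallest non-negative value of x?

Euclid: 45125 = 26·1681 + 1419; 1681 = 1·1419 + 262; 1419 = 5·262 + 109; 262 = 2·109 + 44; 109 = 2·44 + 21; 44 = 2·21 + 2; 21 = 10·2 + 1; 2 = 2·1 + 0 → gcd = 1; 4 = 1·4.
Back-substitution yields 45125·(802) + 1681·(-21529) = 1, so one solution is x = 802·4 = 3208, y = -21529·4 = -86116.
Solutions in x differ by 1681/1 = 1681; the one in [0, 1681) is 3208 mod 1681 = 1527.

1527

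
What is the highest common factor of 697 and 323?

Euclid: 697 = 2·323 + 51; 323 = 6·51 + 17; 51 = 3·17 + 0. Last nonzero remainder: 17.

17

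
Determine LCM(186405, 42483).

9133845

gcd first: 186405 = 4·42483 + 16473; 42483 = 2·16473 + 9537; 16473 = 1·9537 + 6936; 9537 = 1·6936 + 2601; 6936 = 2·2601 + 1734; 2601 = 1·1734 + 867; 1734 = 2·867 + 0 → gcd = 867
lcm = 186405·42483/gcd = 7919043615/867 = 9133845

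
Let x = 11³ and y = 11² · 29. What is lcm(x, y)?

max exponent per prime: 11³ · 29 = 38599

38599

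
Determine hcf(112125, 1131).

39

Euclid: 112125 = 99·1131 + 156; 1131 = 7·156 + 39; 156 = 4·39 + 0. Last nonzero remainder: 39.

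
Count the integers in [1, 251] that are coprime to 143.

Prime factors of 143: 11, 13. Count integers ≤ 251 divisible by none of them.
By inclusion–exclusion: 251 − ⌊251/11⌋ − ⌊251/13⌋ + ⌊251/143⌋ = 211.

211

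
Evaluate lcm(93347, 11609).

93347 = 17³ · 19; 11609 = 13 · 19 · 47
max exponents: 13 · 17³ · 19 · 47 = 57035017

57035017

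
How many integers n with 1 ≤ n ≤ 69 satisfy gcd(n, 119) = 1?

119 = 7·17. Inclusion–exclusion on these primes:
69 − ⌊69/7⌋ − ⌊69/17⌋ + ⌊69/119⌋ = 56

56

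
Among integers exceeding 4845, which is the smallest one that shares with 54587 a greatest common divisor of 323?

5168

gcd(x, 54587) = 323 forces 323 | x; write x = 323s. Then gcd(323s, 323·169) = 323·gcd(s, 169), so need gcd(s, 169) = 1.
323s > 4845 gives s ≥ 16. The least s ≥ 16 coprime to 169 is 16, so x = 323·16 = 5168.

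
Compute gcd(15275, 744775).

25

15275 = 5² · 13 · 47
744775 = 5² · 31³
Common: 5² = 25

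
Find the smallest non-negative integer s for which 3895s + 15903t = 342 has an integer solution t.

Reduce mod 15903: 3895s ≡ 342 (mod 15903). With g = gcd(3895, 15903) = 19 dividing 342, divide through: 205s ≡ 18 (mod 837).
Since gcd(205, 837) = 1, s ≡ 18·(205)⁻¹ ≡ 45 (mod 837). Smallest non-negative: 45.

45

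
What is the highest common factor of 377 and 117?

13

Euclid: 377 = 3·117 + 26; 117 = 4·26 + 13; 26 = 2·13 + 0. Last nonzero remainder: 13.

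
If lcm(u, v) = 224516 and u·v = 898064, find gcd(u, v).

4

gcd·lcm = product, so gcd = 898064/224516 = 4.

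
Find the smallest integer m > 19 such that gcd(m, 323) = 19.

38

323 = 19·17. Any m with gcd(m, 323) = 19 is a multiple of 19, say 19s, with s coprime to 17.
Need s > 19/19, so s ≥ 2. First s ≥ 2 with gcd(s, 17) = 1 is s = 2. Thus m = 19·2 = 38.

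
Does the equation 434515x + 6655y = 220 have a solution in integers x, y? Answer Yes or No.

Yes

gcd(434515, 6655): 434515 = 65·6655 + 1940; 6655 = 3·1940 + 835; 1940 = 2·835 + 270; 835 = 3·270 + 25; 270 = 10·25 + 20; 25 = 1·20 + 5; 20 = 4·5 + 0 → 5
5 divides 220, so a solution exists.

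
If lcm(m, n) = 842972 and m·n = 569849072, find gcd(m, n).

From gcd × lcm = mn: gcd = 569849072 / 842972 = 676.

676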